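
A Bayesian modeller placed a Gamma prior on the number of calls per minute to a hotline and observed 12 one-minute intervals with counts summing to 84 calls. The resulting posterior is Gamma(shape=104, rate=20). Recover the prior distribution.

Gamma–Poisson conjugacy: posterior shape = α + Σxᵢ, posterior rate = β + n.
So α = 104 − 84 = 20 and β = 20 − 12 = 8.

Gamma(shape=20, rate=8)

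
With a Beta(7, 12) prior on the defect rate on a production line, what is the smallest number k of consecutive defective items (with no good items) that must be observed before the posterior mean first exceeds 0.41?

After k defective items and 0 good items the posterior is Beta(7+k, 12), with mean (7+k)/(7+12+k).
Set (7+k)/(19+k) > 0.41 and solve: k > (0.41·19 − 7)/(1 − 0.41) = 1.339.
The smallest integer exceeding 1.339 is 2, and checking k=2: (9)/(21) = 0.4286 > 0.41.

k = 2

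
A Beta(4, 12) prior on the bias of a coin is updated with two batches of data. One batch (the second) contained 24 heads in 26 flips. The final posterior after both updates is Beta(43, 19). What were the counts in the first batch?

Sequential conjugate updates are equivalent to a single update on the pooled data, so total successes = posterior α − prior α and total failures = posterior β − prior β.
Total across both batches: 43−4=39 heads, 19−12=7 tails.
Subtract the second batch: 39−24=15 heads and 7−2=5 tails.

15 heads and 5 tails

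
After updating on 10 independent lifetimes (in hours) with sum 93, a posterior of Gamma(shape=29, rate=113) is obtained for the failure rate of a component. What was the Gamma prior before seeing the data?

Gamma(shape=19, rate=20)

For an exponential likelihood with a Gamma(α, β) prior on the rate, n observations with total T give posterior Gamma(α+n, β+T).
So α = 29 − 10 = 19 and β = 113 − 93 = 20.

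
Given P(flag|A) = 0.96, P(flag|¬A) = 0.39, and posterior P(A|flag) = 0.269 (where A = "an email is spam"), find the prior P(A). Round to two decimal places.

P(A) = 0.13

Bayes' rule in odds form gives O(A|E) = O(A)·[P(E|A)/P(E|¬A)], hence O(A) = O(A|E)/LR.
Posterior odds = 0.269/(1−0.269) = 0.3680. LR = 0.96/0.39 = 2.4615.
Prior odds = 0.3680/2.4615 = 0.1495, so P(A) = 0.1495/(1+0.1495) ≈ 0.13.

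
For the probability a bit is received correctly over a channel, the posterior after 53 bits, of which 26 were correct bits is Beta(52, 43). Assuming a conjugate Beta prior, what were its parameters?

Beta(26, 16)

Beta is conjugate to the binomial likelihood: posterior = Beta(α+s, β+f).
Subtract the data counts: 52−26=26, 43−27=16.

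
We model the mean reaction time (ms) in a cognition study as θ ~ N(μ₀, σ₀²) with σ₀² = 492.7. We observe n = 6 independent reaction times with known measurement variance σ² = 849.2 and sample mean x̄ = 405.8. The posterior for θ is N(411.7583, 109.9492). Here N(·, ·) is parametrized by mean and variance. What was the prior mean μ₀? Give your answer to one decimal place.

With known observation variance, the Normal–Normal posterior has precision τ_n = τ₀ + n/σ² and mean μ_n = (τ₀μ₀ + (n/σ²)x̄)/τ_n.
Here τ₀ = 1/492.7 = 0.002030 and τ_data = 6/849.2 = 0.007065, so τ_n = 0.009095.
Rearranging for μ₀: μ₀ = (μ_n·τ_n − τ_data·x̄)/τ₀ = (411.7583·0.009095 − 0.007065·405.8) / 0.002030 = 0.877965/0.002030 ≈ 432.5.

μ₀ = 432.5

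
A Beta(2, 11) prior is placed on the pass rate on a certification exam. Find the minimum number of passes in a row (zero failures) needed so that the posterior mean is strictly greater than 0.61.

k = 16

After k passes and 0 failures the posterior is Beta(2+k, 11), with mean (2+k)/(2+11+k).
Set (2+k)/(13+k) > 0.61 and solve: k > (0.61·13 − 2)/(1 − 0.61) = 15.205.
The smallest integer exceeding 15.205 is 16, and checking k=16: (18)/(29) = 0.6207 > 0.61.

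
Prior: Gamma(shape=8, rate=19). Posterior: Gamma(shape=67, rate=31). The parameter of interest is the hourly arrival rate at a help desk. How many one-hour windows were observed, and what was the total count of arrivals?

n = 12 one-hour windows with total 59 arrivals

A Gamma(α, β) prior (rate parametrization) on a Poisson rate with n observations summing to S gives posterior Gamma(α+S, β+n).
Matching: Σxᵢ = 67 − 8 = 59 and n = 31 − 19 = 12.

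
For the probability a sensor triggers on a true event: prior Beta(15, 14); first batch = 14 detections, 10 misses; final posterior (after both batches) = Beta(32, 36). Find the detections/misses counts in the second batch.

3 detections and 12 misses

Because Beta–binomial updating is additive in the counts, the combined data contributed (α_post−α_prior, β_post−β_prior) successes and failures.
Total across both batches: 32−15=17 detections, 36−14=22 misses.
Subtract the first batch: 17−14=3 detections and 22−10=12 misses.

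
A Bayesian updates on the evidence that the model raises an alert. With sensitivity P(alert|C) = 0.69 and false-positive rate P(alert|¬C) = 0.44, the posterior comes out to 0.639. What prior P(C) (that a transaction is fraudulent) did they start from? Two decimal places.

In odds form, posterior odds = prior odds × likelihood ratio, so prior odds = posterior odds ÷ LR.
Posterior odds = 0.639/(1−0.639) = 1.7701. LR = 0.69/0.44 = 1.5682.
Prior odds = 1.7701/1.5682 = 1.1287, so P(C) = 1.1287/(1+1.1287) ≈ 0.53.

P(C) = 0.53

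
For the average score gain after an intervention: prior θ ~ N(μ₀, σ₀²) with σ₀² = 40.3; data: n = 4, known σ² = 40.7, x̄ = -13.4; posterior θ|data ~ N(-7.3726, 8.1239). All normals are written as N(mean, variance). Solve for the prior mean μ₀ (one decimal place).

The posterior mean is a precision-weighted average: μ_n = (τ₀μ₀ + τ_data·x̄)/(τ₀+τ_data), with τ₀=1/σ₀² and τ_data=n/σ².
Here τ₀ = 1/40.3 = 0.024814 and τ_data = 4/40.7 = 0.098280, so τ_n = 0.123094.
Rearranging for μ₀: μ₀ = (μ_n·τ_n − τ_data·x̄)/τ₀ = (-7.3726·0.123094 − 0.098280·-13.4) / 0.024814 = 0.409429/0.024814 ≈ 16.5.

μ₀ = 16.5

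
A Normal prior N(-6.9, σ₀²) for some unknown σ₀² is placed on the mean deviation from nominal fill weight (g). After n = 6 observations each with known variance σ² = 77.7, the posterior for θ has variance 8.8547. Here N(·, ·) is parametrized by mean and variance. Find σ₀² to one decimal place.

For the Normal–Normal model with known σ², precisions add: τ_n = τ₀ + n/σ².
So 1/σ₀² = 1/8.8547 − 6/77.7 = 0.112934 − 0.077220 = 0.035714.
Hence σ₀² = 1/0.035714 ≈ 28.0.

σ₀² = 28.0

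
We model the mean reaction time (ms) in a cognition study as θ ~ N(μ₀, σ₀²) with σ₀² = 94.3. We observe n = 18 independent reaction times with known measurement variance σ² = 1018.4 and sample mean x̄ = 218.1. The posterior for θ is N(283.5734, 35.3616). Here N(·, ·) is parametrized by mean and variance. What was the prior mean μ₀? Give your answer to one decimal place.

The posterior mean is a precision-weighted average: μ_n = (τ₀μ₀ + τ_data·x̄)/(τ₀+τ_data), with τ₀=1/σ₀² and τ_data=n/σ².
Here τ₀ = 1/94.3 = 0.010604 and τ_data = 18/1018.4 = 0.017675, so τ_n = 0.028279.
Rearranging for μ₀: μ₀ = (μ_n·τ_n − τ_data·x̄)/τ₀ = (283.5734·0.028279 − 0.017675·218.1) / 0.010604 = 4.164255/0.010604 ≈ 392.7.

μ₀ = 392.7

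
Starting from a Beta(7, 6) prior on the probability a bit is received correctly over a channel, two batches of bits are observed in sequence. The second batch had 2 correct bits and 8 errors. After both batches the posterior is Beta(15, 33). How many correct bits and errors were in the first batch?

6 correct bits and 19 errors

Because Beta–binomial updating is additive in the counts, the combined data contributed (α_post−α_prior, β_post−β_prior) successes and failures.
Total across both batches: 15−7=8 correct bits, 33−6=27 errors.
Subtract the second batch: 8−2=6 correct bits and 27−8=19 errors.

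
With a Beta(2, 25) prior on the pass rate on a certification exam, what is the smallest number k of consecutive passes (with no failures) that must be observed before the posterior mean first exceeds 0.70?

k = 57

After k passes and 0 failures the posterior is Beta(2+k, 25), with mean (2+k)/(2+25+k).
Set (2+k)/(27+k) > 0.70 and solve: k > (0.70·27 − 2)/(1 − 0.70) = 56.333.
The smallest integer exceeding 56.333 is 57, and checking k=57: (59)/(84) = 0.7024 > 0.70.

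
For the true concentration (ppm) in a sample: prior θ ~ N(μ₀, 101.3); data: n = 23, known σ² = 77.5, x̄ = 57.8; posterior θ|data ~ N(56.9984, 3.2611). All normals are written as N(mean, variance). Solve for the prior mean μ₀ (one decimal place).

With known observation variance, the Normal–Normal posterior has precision τ_n = τ₀ + n/σ² and mean μ_n = (τ₀μ₀ + (n/σ²)x̄)/τ_n.
Here τ₀ = 1/101.3 = 0.009872 and τ_data = 23/77.5 = 0.296774, so τ_n = 0.306646.
Rearranging for μ₀: μ₀ = (μ_n·τ_n − τ_data·x̄)/τ₀ = (56.9984·0.306646 − 0.296774·57.8) / 0.009872 = 0.324794/0.009872 ≈ 32.9.

μ₀ = 32.9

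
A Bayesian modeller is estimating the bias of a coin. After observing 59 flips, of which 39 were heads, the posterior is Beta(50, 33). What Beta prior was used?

Beta(11, 13)

Beta is conjugate to the binomial likelihood: posterior = Beta(a+s, b+f).
Subtract the data counts: 50−39=11, 33−20=13.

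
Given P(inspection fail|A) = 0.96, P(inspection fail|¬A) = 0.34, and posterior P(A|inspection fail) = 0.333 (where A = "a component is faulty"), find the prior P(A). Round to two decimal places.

Bayes' rule in odds form gives O(A|E) = O(A)·[P(E|A)/P(E|¬A)], hence O(A) = O(A|E)/LR.
Posterior odds = 0.333/(1−0.333) = 0.4993. LR = 0.96/0.34 = 2.8235.
Prior odds = 0.4993/2.8235 = 0.1768, so P(A) = 0.1768/(1+0.1768) ≈ 0.15.

P(A) = 0.15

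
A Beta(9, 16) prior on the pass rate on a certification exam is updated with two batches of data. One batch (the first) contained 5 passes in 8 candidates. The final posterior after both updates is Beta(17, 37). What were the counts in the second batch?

3 passes and 18 failures

Sequential conjugate updates are equivalent to a single update on the pooled data, so total successes = posterior α − prior α and total failures = posterior β − prior β.
Total across both batches: 17−9=8 passes, 37−16=21 failures.
Subtract the first batch: 8−5=3 passes and 21−3=18 failures.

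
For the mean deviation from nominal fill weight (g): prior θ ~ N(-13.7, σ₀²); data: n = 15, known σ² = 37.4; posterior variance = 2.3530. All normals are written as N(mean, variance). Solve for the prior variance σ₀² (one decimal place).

For the Normal–Normal model with known σ², precisions add: τ_n = τ₀ + n/σ².
So 1/σ₀² = 1/2.3530 − 15/37.4 = 0.424989 − 0.401070 = 0.023919.
Hence σ₀² = 1/0.023919 ≈ 41.8.

σ₀² = 41.8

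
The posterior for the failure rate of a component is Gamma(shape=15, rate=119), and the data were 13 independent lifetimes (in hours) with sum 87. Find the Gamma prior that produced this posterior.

Gamma–exponential conjugacy: posterior shape = α + n, posterior rate = β + Σtᵢ.
So α = 15 − 13 = 2 and β = 119 − 87 = 32.

Gamma(shape=2, rate=32)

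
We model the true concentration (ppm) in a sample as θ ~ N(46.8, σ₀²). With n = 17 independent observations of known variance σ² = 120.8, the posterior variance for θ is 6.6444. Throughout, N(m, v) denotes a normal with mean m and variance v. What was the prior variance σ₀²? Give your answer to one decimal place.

σ₀² = 102.3

Posterior precision equals prior precision plus data precision: 1/σ_n² = 1/σ₀² + n/σ².
So 1/σ₀² = 1/6.6444 − 17/120.8 = 0.150503 − 0.140728 = 0.009775.
Hence σ₀² = 1/0.009775 ≈ 102.3.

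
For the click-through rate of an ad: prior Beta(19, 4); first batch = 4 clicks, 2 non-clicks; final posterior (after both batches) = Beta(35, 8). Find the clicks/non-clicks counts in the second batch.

12 clicks and 2 non-clicks

Because Beta–binomial updating is additive in the counts, the combined data contributed (α_post−α_prior, β_post−β_prior) successes and failures.
Total across both batches: 35−19=16 clicks, 8−4=4 non-clicks.
Subtract the first batch: 16−4=12 clicks and 4−2=2 non-clicks.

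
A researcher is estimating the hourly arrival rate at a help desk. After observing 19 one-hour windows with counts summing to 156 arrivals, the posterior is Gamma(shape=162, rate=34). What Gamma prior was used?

Gamma(shape=6, rate=15)

Gamma–Poisson conjugacy: posterior shape = α + Σxᵢ, posterior rate = β + n.
So α = 162 − 156 = 6 and β = 34 − 19 = 15.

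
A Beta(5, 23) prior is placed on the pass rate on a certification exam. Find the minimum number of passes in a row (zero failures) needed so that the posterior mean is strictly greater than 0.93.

After k passes and 0 failures the posterior is Beta(5+k, 23), with mean (5+k)/(5+23+k).
Set (5+k)/(28+k) > 0.93 and solve: k > (0.93·28 − 5)/(1 − 0.93) = 300.571.
The smallest integer exceeding 300.571 is 301.

k = 301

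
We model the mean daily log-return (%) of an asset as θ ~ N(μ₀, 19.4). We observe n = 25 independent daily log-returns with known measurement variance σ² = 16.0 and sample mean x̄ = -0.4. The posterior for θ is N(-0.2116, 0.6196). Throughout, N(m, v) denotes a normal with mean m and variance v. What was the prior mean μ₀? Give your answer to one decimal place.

With known observation variance, the Normal–Normal posterior has precision τ_n = τ₀ + n/σ² and mean μ_n = (τ₀μ₀ + (n/σ²)x̄)/τ_n.
Here τ₀ = 1/19.4 = 0.051546 and τ_data = 25/16.0 = 1.562500, so τ_n = 1.614046.
Rearranging for μ₀: μ₀ = (μ_n·τ_n − τ_data·x̄)/τ₀ = (-0.2116·1.614046 − 1.562500·-0.4) / 0.051546 = 0.283468/0.051546 ≈ 5.5.

μ₀ = 5.5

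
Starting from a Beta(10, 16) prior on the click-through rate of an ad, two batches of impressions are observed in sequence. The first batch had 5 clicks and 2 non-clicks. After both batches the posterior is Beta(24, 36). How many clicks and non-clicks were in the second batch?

9 clicks and 18 non-clicks

Sequential conjugate updates are equivalent to a single update on the pooled data, so total successes = posterior α − prior α and total failures = posterior β − prior β.
Total across both batches: 24−10=14 clicks, 36−16=20 non-clicks.
Subtract the first batch: 14−5=9 clicks and 20−2=18 non-clicks.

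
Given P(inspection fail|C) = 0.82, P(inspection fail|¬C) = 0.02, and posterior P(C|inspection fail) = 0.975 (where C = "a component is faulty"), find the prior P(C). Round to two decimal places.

In odds form, posterior odds = prior odds × likelihood ratio, so prior odds = posterior odds ÷ LR.
Posterior odds = 0.975/(1−0.975) = 39.0000. LR = 0.82/0.02 = 41.0000.
Prior odds = 39.0000/41.0000 = 0.9512, so P(C) = 0.9512/(1+0.9512) ≈ 0.49.

P(C) = 0.49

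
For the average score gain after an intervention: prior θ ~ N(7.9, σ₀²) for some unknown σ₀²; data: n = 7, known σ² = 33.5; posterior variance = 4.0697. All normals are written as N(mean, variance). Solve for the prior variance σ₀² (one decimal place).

For the Normal–Normal model with known σ², precisions add: τ_n = τ₀ + n/σ².
So 1/σ₀² = 1/4.0697 − 7/33.5 = 0.245718 − 0.208955 = 0.036763.
Hence σ₀² = 1/0.036763 ≈ 27.2.

σ₀² = 27.2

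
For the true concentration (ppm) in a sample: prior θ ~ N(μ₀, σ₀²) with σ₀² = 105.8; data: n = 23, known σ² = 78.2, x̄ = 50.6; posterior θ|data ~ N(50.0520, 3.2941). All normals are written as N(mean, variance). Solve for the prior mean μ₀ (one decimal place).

μ₀ = 33.0

With known observation variance, the Normal–Normal posterior has precision τ_n = τ₀ + n/σ² and mean μ_n = (τ₀μ₀ + (n/σ²)x̄)/τ_n.
Here τ₀ = 1/105.8 = 0.009452 and τ_data = 23/78.2 = 0.294118, so τ_n = 0.303570.
Rearranging for μ₀: μ₀ = (μ_n·τ_n − τ_data·x̄)/τ₀ = (50.0520·0.303570 − 0.294118·50.6) / 0.009452 = 0.311915/0.009452 ≈ 33.0.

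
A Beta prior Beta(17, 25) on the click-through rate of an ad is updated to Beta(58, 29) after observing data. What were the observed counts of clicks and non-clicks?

Beta is conjugate to the binomial likelihood: posterior = Beta(α+s, β+f).
Match parameters: s=58−17=41, f=29−25=4.

41 clicks and 4 non-clicks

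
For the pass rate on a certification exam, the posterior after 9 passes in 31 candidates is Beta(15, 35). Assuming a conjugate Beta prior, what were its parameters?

Beta(6, 13)

Beta is conjugate to the binomial likelihood: posterior = Beta(a+s, b+f).
So a = 15 − 9 = 6 and b = 35 − 22 = 13.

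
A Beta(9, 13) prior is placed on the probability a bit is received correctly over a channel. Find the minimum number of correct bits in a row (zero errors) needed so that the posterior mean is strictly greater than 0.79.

After k correct bits and 0 errors the posterior is Beta(9+k, 13), with mean (9+k)/(9+13+k).
Set (9+k)/(22+k) > 0.79 and solve: k > (0.79·22 − 9)/(1 − 0.79) = 39.905.
The smallest integer exceeding 39.905 is 40, and checking k=40: (49)/(62) = 0.7903 > 0.79.

k = 40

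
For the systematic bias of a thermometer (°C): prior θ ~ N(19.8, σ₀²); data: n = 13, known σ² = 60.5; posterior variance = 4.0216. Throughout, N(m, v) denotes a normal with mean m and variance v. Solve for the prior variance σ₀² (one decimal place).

For the Normal–Normal model with known σ², precisions add: τ_n = τ₀ + n/σ².
So 1/σ₀² = 1/4.0216 − 13/60.5 = 0.248657 − 0.214876 = 0.033781.
Hence σ₀² = 1/0.033781 ≈ 29.6.

σ₀² = 29.6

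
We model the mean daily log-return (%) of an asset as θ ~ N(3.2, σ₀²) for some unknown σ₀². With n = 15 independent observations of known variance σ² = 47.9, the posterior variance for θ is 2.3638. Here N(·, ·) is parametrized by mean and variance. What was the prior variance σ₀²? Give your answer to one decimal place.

σ₀² = 9.1

Posterior precision equals prior precision plus data precision: 1/σ_n² = 1/σ₀² + n/σ².
So 1/σ₀² = 1/2.3638 − 15/47.9 = 0.423048 − 0.313152 = 0.109896.
Hence σ₀² = 1/0.109896 ≈ 9.1.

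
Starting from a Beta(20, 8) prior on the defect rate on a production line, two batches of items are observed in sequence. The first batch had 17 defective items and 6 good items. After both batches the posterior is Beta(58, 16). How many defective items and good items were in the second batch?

21 defective items and 2 good items

Because Beta–binomial updating is additive in the counts, the combined data contributed (α_post−α_prior, β_post−β_prior) successes and failures.
Total across both batches: 58−20=38 defective items, 16−8=8 good items.
Subtract the first batch: 38−17=21 defective items and 8−6=2 good items.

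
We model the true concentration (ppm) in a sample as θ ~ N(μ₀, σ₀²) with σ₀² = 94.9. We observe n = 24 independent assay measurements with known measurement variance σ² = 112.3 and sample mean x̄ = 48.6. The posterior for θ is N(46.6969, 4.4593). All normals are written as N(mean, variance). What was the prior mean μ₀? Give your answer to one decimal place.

The posterior mean is a precision-weighted average: μ_n = (τ₀μ₀ + τ_data·x̄)/(τ₀+τ_data), with τ₀=1/σ₀² and τ_data=n/σ².
Here τ₀ = 1/94.9 = 0.010537 and τ_data = 24/112.3 = 0.213713, so τ_n = 0.224250.
Rearranging for μ₀: μ₀ = (μ_n·τ_n − τ_data·x̄)/τ₀ = (46.6969·0.224250 − 0.213713·48.6) / 0.010537 = 0.085328/0.010537 ≈ 8.1.

μ₀ = 8.1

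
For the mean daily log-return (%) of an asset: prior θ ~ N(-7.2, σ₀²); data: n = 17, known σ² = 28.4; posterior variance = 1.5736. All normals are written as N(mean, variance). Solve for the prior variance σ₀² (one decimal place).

σ₀² = 27.1

For the Normal–Normal model with known σ², precisions add: τ_n = τ₀ + n/σ².
So 1/σ₀² = 1/1.5736 − 17/28.4 = 0.635486 − 0.598592 = 0.036894.
Hence σ₀² = 1/0.036894 ≈ 27.1.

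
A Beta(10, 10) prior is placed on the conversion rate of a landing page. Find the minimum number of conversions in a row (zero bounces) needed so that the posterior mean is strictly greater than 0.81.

k = 33

After k conversions and 0 bounces the posterior is Beta(10+k, 10), with mean (10+k)/(10+10+k).
Set (10+k)/(20+k) > 0.81 and solve: k > (0.81·20 − 10)/(1 − 0.81) = 32.632.
The smallest integer exceeding 32.632 is 33.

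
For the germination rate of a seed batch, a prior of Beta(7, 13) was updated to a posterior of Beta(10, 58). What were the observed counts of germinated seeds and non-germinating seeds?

Beta is conjugate to the binomial likelihood: posterior = Beta(a+s, b+f).
Match parameters: s=10−7=3, f=58−13=45.

3 germinated seeds and 45 non-germinating seeds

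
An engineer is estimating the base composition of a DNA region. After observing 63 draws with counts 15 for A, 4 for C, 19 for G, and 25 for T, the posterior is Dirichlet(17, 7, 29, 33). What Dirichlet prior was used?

Dirichlet(2, 3, 10, 8)

For a Dirichlet(α) prior with multinomial counts c, the posterior is Dirichlet(α + c) componentwise.
Subtract each count from the matching posterior parameter: 17−15=2, 7−4=3, 29−19=10, 33−25=8.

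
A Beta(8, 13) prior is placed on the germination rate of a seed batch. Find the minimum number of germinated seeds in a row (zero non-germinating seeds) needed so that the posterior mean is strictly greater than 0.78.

k = 39

After k germinated seeds and 0 non-germinating seeds the posterior is Beta(8+k, 13), with mean (8+k)/(8+13+k).
Set (8+k)/(21+k) > 0.78 and solve: k > (0.78·21 − 8)/(1 − 0.78) = 38.091.
The smallest integer exceeding 38.091 is 39, and checking k=39: (47)/(60) = 0.7833 > 0.78.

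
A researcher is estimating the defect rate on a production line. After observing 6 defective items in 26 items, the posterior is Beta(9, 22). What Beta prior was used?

Beta is conjugate to the binomial likelihood: posterior = Beta(a+s, b+f).
Subtract the data counts: 9−6=3, 22−20=2.

Beta(3, 2)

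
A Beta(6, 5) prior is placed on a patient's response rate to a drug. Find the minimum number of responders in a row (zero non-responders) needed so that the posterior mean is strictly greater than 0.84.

k = 21

After k responders and 0 non-responders the posterior is Beta(6+k, 5), with mean (6+k)/(6+5+k).
Set (6+k)/(11+k) > 0.84 and solve: k > (0.84·11 − 6)/(1 − 0.84) = 20.250.
The smallest integer exceeding 20.250 is 21, and checking k=21: (27)/(32) = 0.8438 > 0.84.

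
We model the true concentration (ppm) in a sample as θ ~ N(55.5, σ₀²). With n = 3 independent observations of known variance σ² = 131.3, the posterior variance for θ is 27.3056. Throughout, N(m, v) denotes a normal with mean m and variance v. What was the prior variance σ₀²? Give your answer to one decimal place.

σ₀² = 72.6

For the Normal–Normal model with known σ², precisions add: τ_n = τ₀ + n/σ².
So 1/σ₀² = 1/27.3056 − 3/131.3 = 0.036623 − 0.022848 = 0.013775.
Hence σ₀² = 1/0.013775 ≈ 72.6.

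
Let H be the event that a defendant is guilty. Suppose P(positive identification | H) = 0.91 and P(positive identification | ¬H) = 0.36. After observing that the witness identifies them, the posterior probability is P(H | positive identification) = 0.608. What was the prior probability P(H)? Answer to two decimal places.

P(H) = 0.38

In odds form, posterior odds = prior odds × likelihood ratio, so prior odds = posterior odds ÷ LR.
Posterior odds = 0.608/(1−0.608) = 1.5510. LR = 0.91/0.36 = 2.5278.
Prior odds = 1.5510/2.5278 = 0.6136, so P(H) = 0.6136/(1+0.6136) ≈ 0.38.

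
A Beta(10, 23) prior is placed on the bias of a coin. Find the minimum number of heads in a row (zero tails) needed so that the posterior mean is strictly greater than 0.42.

k = 7

After k heads and 0 tails the posterior is Beta(10+k, 23), with mean (10+k)/(10+23+k).
Set (10+k)/(33+k) > 0.42 and solve: k > (0.42·33 − 10)/(1 − 0.42) = 6.655.
The smallest integer exceeding 6.655 is 7, and checking k=7: (17)/(40) = 0.4250 > 0.42.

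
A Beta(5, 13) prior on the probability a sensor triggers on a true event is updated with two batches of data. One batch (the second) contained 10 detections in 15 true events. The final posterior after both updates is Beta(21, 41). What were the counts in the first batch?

Because Beta–binomial updating is additive in the counts, the combined data contributed (α_post−α_prior, β_post−β_prior) successes and failures.
Total across both batches: 21−5=16 detections, 41−13=28 misses.
Subtract the second batch: 16−10=6 detections and 28−5=23 misses.

6 detections and 23 misses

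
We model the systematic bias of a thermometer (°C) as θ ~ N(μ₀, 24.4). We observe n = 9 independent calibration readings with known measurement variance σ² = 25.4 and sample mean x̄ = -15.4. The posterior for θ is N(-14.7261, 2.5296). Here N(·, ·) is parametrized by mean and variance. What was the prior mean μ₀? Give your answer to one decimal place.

μ₀ = -8.9

The posterior mean is a precision-weighted average: μ_n = (τ₀μ₀ + τ_data·x̄)/(τ₀+τ_data), with τ₀=1/σ₀² and τ_data=n/σ².
Here τ₀ = 1/24.4 = 0.040984 and τ_data = 9/25.4 = 0.354331, so τ_n = 0.395315.
Rearranging for μ₀: μ₀ = (μ_n·τ_n − τ_data·x̄)/τ₀ = (-14.7261·0.395315 − 0.354331·-15.4) / 0.040984 = -0.364751/0.040984 ≈ -8.9.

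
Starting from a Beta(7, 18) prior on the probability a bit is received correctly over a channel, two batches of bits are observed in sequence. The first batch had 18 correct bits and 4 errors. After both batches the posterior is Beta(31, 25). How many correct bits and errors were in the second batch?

6 correct bits and 3 errors

Because Beta–binomial updating is additive in the counts, the combined data contributed (α_post−α_prior, β_post−β_prior) successes and failures.
Total across both batches: 31−7=24 correct bits, 25−18=7 errors.
Subtract the first batch: 24−18=6 correct bits and 7−4=3 errors.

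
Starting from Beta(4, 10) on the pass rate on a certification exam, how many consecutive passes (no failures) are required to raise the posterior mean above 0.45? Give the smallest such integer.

After k passes and 0 failures the posterior is Beta(4+k, 10), with mean (4+k)/(4+10+k).
Set (4+k)/(14+k) > 0.45 and solve: k > (0.45·14 − 4)/(1 − 0.45) = 4.182.
The smallest integer exceeding 4.182 is 5, and checking k=5: (9)/(19) = 0.4737 > 0.45.

k = 5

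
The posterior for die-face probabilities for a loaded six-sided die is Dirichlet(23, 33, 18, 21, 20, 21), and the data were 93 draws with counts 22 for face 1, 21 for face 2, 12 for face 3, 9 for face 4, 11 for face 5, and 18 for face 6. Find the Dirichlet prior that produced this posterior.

For a Dirichlet(α) prior with multinomial counts c, the posterior is Dirichlet(α + c) componentwise.
Subtract each count from the matching posterior parameter: 23−22=1, 33−21=12, 18−12=6, 21−9=12, 20−11=9, 21−18=3.

Dirichlet(1, 12, 6, 12, 9, 3)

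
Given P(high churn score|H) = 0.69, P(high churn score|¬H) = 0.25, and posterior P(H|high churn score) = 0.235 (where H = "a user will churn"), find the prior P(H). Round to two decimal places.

P(H) = 0.10

Bayes' rule in odds form gives O(H|E) = O(H)·[P(E|H)/P(E|¬H)], hence O(H) = O(H|E)/LR.
Posterior odds = 0.235/(1−0.235) = 0.3072. LR = 0.69/0.25 = 2.7600.
Prior odds = 0.3072/2.7600 = 0.1113, so P(H) = 0.1113/(1+0.1113) ≈ 0.10.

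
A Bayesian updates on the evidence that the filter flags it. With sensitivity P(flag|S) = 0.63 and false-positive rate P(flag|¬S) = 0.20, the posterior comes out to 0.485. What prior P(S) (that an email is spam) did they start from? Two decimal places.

Bayes' rule in odds form gives O(S|E) = O(S)·[P(E|S)/P(E|¬S)], hence O(S) = O(S|E)/LR.
Posterior odds = 0.485/(1−0.485) = 0.9417. LR = 0.63/0.20 = 3.1500.
Prior odds = 0.9417/3.1500 = 0.2990, so P(S) = 0.2990/(1+0.2990) ≈ 0.23.

P(S) = 0.23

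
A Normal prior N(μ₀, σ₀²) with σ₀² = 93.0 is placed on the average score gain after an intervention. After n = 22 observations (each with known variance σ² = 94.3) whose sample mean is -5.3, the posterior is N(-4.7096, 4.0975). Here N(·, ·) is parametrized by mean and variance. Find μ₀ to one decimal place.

The posterior mean is a precision-weighted average: μ_n = (τ₀μ₀ + τ_data·x̄)/(τ₀+τ_data), with τ₀=1/σ₀² and τ_data=n/σ².
Here τ₀ = 1/93.0 = 0.010753 and τ_data = 22/94.3 = 0.233298, so τ_n = 0.244051.
Rearranging for μ₀: μ₀ = (μ_n·τ_n − τ_data·x̄)/τ₀ = (-4.7096·0.244051 − 0.233298·-5.3) / 0.010753 = 0.087097/0.010753 ≈ 8.1.

μ₀ = 8.1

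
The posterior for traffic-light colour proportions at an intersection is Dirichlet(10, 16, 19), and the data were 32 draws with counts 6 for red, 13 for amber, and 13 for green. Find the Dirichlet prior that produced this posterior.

For a Dirichlet(α) prior with multinomial counts c, the posterior is Dirichlet(α + c) componentwise.
Subtract each count from the matching posterior parameter: 10−6=4, 16−13=3, 19−13=6.

Dirichlet(4, 3, 6)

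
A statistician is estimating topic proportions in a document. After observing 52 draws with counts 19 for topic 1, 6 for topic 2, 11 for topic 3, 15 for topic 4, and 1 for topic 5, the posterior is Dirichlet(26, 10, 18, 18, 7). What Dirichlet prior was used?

Dirichlet(7, 4, 7, 3, 6)

For a Dirichlet(α) prior with multinomial counts c, the posterior is Dirichlet(α + c) componentwise.
Subtract each count from the matching posterior parameter: 26−19=7, 10−6=4, 18−11=7, 18−15=3, 7−1=6.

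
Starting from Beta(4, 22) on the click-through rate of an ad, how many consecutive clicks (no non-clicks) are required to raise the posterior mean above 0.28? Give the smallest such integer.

After k clicks and 0 non-clicks the posterior is Beta(4+k, 22), with mean (4+k)/(4+22+k).
Set (4+k)/(26+k) > 0.28 and solve: k > (0.28·26 − 4)/(1 − 0.28) = 4.556.
The smallest integer exceeding 4.556 is 5.

k = 5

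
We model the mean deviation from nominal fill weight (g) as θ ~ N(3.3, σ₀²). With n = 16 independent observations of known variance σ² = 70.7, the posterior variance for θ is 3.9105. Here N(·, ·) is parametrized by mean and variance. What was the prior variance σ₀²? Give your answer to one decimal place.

σ₀² = 34.0

For the Normal–Normal model with known σ², precisions add: τ_n = τ₀ + n/σ².
So 1/σ₀² = 1/3.9105 − 16/70.7 = 0.255722 − 0.226308 = 0.029414.
Hence σ₀² = 1/0.029414 ≈ 34.0.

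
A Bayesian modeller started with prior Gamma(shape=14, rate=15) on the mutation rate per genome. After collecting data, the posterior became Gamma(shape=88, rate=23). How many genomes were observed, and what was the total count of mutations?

Gamma–Poisson conjugacy: posterior shape = α + Σxᵢ, posterior rate = β + n.
Matching: Σxᵢ = 88 − 14 = 74 and n = 23 − 15 = 8.

n = 8 genomes with total 74 mutations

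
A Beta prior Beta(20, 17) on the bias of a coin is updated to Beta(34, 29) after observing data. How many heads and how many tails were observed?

Beta is conjugate to the binomial likelihood: posterior = Beta(α+s, β+f).
So s = 34 − 20 = 14 and f = 29 − 17 = 12.

14 heads and 12 tails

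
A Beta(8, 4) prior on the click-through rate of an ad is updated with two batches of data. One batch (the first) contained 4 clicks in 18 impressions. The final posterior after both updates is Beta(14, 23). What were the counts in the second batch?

Sequential conjugate updates are equivalent to a single update on the pooled data, so total successes = posterior α − prior α and total failures = posterior β − prior β.
Total across both batches: 14−8=6 clicks, 23−4=19 non-clicks.
Subtract the first batch: 6−4=2 clicks and 19−14=5 non-clicks.

2 clicks and 5 non-clicks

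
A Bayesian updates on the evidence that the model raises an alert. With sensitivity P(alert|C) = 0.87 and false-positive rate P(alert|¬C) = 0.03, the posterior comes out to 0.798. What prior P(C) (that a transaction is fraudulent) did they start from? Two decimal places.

P(C) = 0.12

In odds form, posterior odds = prior odds × likelihood ratio, so prior odds = posterior odds ÷ LR.
Posterior odds = 0.798/(1−0.798) = 3.9505. LR = 0.87/0.03 = 29.0000.
Prior odds = 3.9505/29.0000 = 0.1362, so P(C) = 0.1362/(1+0.1362) ≈ 0.12.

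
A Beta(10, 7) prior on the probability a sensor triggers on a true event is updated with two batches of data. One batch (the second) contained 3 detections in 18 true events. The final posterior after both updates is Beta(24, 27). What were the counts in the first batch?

Sequential conjugate updates are equivalent to a single update on the pooled data, so total successes = posterior α − prior α and total failures = posterior β − prior β.
Total across both batches: 24−10=14 detections, 27−7=20 misses.
Subtract the second batch: 14−3=11 detections and 20−15=5 misses.

11 detections and 5 misses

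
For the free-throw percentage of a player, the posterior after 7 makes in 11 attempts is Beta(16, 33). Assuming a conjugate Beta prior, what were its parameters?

Beta is conjugate to the binomial likelihood: posterior = Beta(α+s, β+f).
So α = 16 − 7 = 9 and β = 33 − 4 = 29.

Beta(9, 29)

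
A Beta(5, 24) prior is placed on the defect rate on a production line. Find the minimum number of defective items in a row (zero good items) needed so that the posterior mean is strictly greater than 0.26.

k = 4

After k defective items and 0 good items the posterior is Beta(5+k, 24), with mean (5+k)/(5+24+k).
Set (5+k)/(29+k) > 0.26 and solve: k > (0.26·29 − 5)/(1 − 0.26) = 3.432.
The smallest integer exceeding 3.432 is 4, and checking k=4: (9)/(33) = 0.2727 > 0.26.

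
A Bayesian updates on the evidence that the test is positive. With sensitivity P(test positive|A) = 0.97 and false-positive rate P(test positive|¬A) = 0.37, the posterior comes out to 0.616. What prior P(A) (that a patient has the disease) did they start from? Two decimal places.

Bayes' rule in odds form gives O(A|E) = O(A)·[P(E|A)/P(E|¬A)], hence O(A) = O(A|E)/LR.
Posterior odds = 0.616/(1−0.616) = 1.6042. LR = 0.97/0.37 = 2.6216.
Prior odds = 1.6042/2.6216 = 0.6119, so P(A) = 0.6119/(1+0.6119) ≈ 0.38.

P(A) = 0.38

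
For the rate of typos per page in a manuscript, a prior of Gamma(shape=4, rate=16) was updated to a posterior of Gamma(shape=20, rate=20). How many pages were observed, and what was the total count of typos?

n = 4 pages with total 16 typos

Gamma–Poisson conjugacy: posterior shape = α + Σxᵢ, posterior rate = β + n.
Matching: Σxᵢ = 20 − 4 = 16 and n = 20 − 16 = 4.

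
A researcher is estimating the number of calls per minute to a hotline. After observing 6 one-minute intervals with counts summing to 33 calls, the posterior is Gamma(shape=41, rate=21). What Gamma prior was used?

Gamma(shape=8, rate=15)

Gamma–Poisson conjugacy: posterior shape = α + Σxᵢ, posterior rate = β + n.
So α = 41 − 33 = 8 and β = 21 − 6 = 15.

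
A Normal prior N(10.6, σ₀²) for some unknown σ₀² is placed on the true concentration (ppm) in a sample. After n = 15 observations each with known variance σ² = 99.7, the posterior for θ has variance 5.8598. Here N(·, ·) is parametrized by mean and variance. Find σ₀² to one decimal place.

For the Normal–Normal model with known σ², precisions add: τ_n = τ₀ + n/σ².
So 1/σ₀² = 1/5.8598 − 15/99.7 = 0.170654 − 0.150451 = 0.020203.
Hence σ₀² = 1/0.020203 ≈ 49.5.

σ₀² = 49.5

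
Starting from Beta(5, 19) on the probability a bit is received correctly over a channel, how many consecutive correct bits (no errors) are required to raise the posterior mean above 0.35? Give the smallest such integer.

k = 6

After k correct bits and 0 errors the posterior is Beta(5+k, 19), with mean (5+k)/(5+19+k).
Set (5+k)/(24+k) > 0.35 and solve: k > (0.35·24 − 5)/(1 − 0.35) = 5.231.
The smallest integer exceeding 5.231 is 6, and checking k=6: (11)/(30) = 0.3667 > 0.35.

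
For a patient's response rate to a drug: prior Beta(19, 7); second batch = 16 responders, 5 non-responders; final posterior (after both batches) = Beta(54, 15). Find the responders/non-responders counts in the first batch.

Sequential conjugate updates are equivalent to a single update on the pooled data, so total successes = posterior α − prior α and total failures = posterior β − prior β.
Total across both batches: 54−19=35 responders, 15−7=8 non-responders.
Subtract the second batch: 35−16=19 responders and 8−5=3 non-responders.

19 responders and 3 non-responders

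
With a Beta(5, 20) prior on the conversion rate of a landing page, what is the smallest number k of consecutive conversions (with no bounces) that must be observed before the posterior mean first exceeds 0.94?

k = 309

After k conversions and 0 bounces the posterior is Beta(5+k, 20), with mean (5+k)/(5+20+k).
Set (5+k)/(25+k) > 0.94 and solve: k > (0.94·25 − 5)/(1 − 0.94) = 308.333.
The smallest integer exceeding 308.333 is 309, and checking k=309: (314)/(334) = 0.9401 > 0.94.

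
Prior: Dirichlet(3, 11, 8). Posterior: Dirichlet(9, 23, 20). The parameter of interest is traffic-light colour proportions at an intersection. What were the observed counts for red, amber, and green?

For a Dirichlet(α) prior with multinomial counts c, the posterior is Dirichlet(α + c) componentwise.
Counts are posterior − prior componentwise: 9−3=6, 23−11=12, 20−8=12.

counts (6, 12, 12)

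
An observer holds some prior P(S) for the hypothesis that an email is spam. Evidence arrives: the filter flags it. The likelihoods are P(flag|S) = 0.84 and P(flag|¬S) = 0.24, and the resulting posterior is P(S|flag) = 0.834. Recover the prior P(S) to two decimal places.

P(S) = 0.59

Bayes' rule in odds form gives O(S|E) = O(S)·[P(E|S)/P(E|¬S)], hence O(S) = O(S|E)/LR.
Posterior odds = 0.834/(1−0.834) = 5.0241. LR = 0.84/0.24 = 3.5000.
Prior odds = 5.0241/3.5000 = 1.4355, so P(S) = 1.4355/(1+1.4355) ≈ 0.59.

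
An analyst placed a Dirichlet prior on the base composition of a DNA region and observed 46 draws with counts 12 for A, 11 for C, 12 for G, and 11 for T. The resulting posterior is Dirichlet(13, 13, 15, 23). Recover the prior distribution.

For a Dirichlet(α) prior with multinomial counts c, the posterior is Dirichlet(α + c) componentwise.
Subtract each count from the matching posterior parameter: 13−12=1, 13−11=2, 15−12=3, 23−11=12.

Dirichlet(1, 2, 3, 12)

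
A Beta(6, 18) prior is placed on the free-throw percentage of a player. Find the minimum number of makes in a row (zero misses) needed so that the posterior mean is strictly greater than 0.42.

k = 8

After k makes and 0 misses the posterior is Beta(6+k, 18), with mean (6+k)/(6+18+k).
Set (6+k)/(24+k) > 0.42 and solve: k > (0.42·24 − 6)/(1 − 0.42) = 7.034.
The smallest integer exceeding 7.034 is 8.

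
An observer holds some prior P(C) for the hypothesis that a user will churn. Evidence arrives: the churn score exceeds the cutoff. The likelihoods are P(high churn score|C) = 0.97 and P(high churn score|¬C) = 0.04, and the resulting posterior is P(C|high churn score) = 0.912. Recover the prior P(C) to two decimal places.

P(C) = 0.30

In odds form, posterior odds = prior odds × likelihood ratio, so prior odds = posterior odds ÷ LR.
Posterior odds = 0.912/(1−0.912) = 10.3636. LR = 0.97/0.04 = 24.2500.
Prior odds = 10.3636/24.2500 = 0.4274, so P(C) = 0.4274/(1+0.4274) ≈ 0.30.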